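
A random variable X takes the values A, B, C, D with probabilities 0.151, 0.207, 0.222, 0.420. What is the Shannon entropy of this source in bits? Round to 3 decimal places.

1.890 bits

H = −Σ pᵢ log₂ pᵢ.
−0.151·log₂(0.151) = 0.4118
−0.207·log₂(0.207) = 0.4704
−0.222·log₂(0.222) = 0.4820
−0.420·log₂(0.420) = 0.5256
Sum ≈ 1.8899 → 1.890 bits.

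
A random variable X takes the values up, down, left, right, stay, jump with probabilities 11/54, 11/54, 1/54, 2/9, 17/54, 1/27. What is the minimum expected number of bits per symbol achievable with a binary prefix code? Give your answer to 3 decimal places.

2.315 bits/symbol

Repeatedly combine the two least-probable nodes; the expected code length is the sum of the merged weights.
merge 1/54 + 1/27 → 1/18
merge 1/18 + 11/54 → 7/27
merge 11/54 + 2/9 → 23/54
merge 7/27 + 17/54 → 31/54
merge 23/54 + 31/54 → 1
L = 1/18 + 7/27 + 23/54 + 31/54 + 1 = 125/54 ≈ 2.315 bits/symbol.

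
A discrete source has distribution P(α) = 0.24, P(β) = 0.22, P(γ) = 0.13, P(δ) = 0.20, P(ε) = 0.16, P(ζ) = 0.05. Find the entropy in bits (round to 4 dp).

2.4609 bits

H = −Σ pᵢ log₂ pᵢ.
−0.24·log₂(0.24) = 0.4941
−0.22·log₂(0.22) = 0.4806
−0.13·log₂(0.13) = 0.3826
−0.20·log₂(0.20) = 0.4644
−0.16·log₂(0.16) = 0.4230
−0.05·log₂(0.05) = 0.2161
Sum ≈ 2.4609 → 2.4609 bits.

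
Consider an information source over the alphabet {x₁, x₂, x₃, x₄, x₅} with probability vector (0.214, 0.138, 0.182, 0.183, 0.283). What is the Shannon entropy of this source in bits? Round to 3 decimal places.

H = −Σ pᵢ log₂ pᵢ.
−0.214·log₂(0.214) = 0.4760
−0.138·log₂(0.138) = 0.3943
−0.182·log₂(0.182) = 0.4474
−0.183·log₂(0.183) = 0.4484
−0.283·log₂(0.283) = 0.5154
Sum ≈ 2.2814 → 2.281 bits.

2.281 bits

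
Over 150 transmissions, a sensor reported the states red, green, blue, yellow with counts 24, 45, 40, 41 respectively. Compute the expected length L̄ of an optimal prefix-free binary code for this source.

2 bits/symbol

Probabilities are the counts divided by 150.
Repeatedly combine the two least-probable nodes; the expected code length is the sum of the merged weights.
merge 4/25 + 4/15 → 32/75
merge 41/150 + 3/10 → 43/75
merge 32/75 + 43/75 → 1
L = 32/75 + 43/75 + 1 = 2 bits/symbol.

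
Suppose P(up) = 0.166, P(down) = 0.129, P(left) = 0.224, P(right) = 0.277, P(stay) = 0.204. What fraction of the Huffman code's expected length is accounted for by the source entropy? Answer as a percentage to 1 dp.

Entropy H = −Σ p log₂ p ≈ 2.2756 bits.
Huffman merges: 129/1000+83/500→59/200; 51/250+28/125→107/250; 277/1000+59/200→143/250; 107/250+143/250→1. L = 459/200 ≈ 2.2950.
Efficiency = H/L = 2.2756/2.2950 = 99.2%.

99.2%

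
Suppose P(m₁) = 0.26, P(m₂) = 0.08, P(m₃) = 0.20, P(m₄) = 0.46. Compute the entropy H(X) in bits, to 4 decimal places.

H = −Σ pᵢ log₂ pᵢ.
−0.26·log₂(0.26) = 0.5053
−0.08·log₂(0.08) = 0.2915
−0.20·log₂(0.20) = 0.4644
−0.46·log₂(0.46) = 0.5153
Sum ≈ 1.7765 → 1.7765 bits.

1.7765 bits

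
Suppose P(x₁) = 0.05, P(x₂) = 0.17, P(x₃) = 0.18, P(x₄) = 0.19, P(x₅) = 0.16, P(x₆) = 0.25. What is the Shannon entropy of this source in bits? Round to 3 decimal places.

H = −Σ pᵢ log₂ pᵢ.
−0.05·log₂(0.05) = 0.2161
−0.17·log₂(0.17) = 0.4346
−0.18·log₂(0.18) = 0.4453
−0.19·log₂(0.19) = 0.4552
−0.16·log₂(0.16) = 0.4230
−0.25·log₂(0.25) = 0.5000
Sum ≈ 2.4742 → 2.474 bits.

2.474 bits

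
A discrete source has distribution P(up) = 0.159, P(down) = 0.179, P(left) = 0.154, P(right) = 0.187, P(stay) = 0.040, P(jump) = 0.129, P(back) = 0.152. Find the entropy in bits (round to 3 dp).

H = −Σ pᵢ log₂ pᵢ.
−0.159·log₂(0.159) = 0.4218
−0.179·log₂(0.179) = 0.4443
−0.154·log₂(0.154) = 0.4156
−0.187·log₂(0.187) = 0.4523
−0.040·log₂(0.040) = 0.1858
−0.129·log₂(0.129) = 0.3811
−0.152·log₂(0.152) = 0.4131
Sum ≈ 2.7141 → 2.714 bits.

2.714 bits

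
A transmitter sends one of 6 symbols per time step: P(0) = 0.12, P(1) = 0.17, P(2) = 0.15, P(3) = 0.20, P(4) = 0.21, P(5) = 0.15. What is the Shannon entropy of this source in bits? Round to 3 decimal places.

2.560 bits

H = −Σ pᵢ log₂ pᵢ.
−0.12·log₂(0.12) = 0.3671
−0.17·log₂(0.17) = 0.4346
−0.15·log₂(0.15) = 0.4105
−0.20·log₂(0.20) = 0.4644
−0.21·log₂(0.21) = 0.4728
−0.15·log₂(0.15) = 0.4105
Sum ≈ 2.5600 → 2.560 bits.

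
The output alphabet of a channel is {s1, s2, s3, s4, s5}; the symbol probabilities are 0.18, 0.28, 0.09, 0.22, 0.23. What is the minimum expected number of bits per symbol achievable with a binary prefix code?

Repeatedly combine the two least-probable nodes; the expected code length is the sum of the merged weights.
merge 9/100 + 9/50 → 27/100
merge 11/50 + 23/100 → 9/20
merge 27/100 + 7/25 → 11/20
merge 9/20 + 11/20 → 1
L = 27/100 + 9/20 + 11/20 + 1 = 227/100 = 2.27 bits/symbol.

2.27 bits/symbol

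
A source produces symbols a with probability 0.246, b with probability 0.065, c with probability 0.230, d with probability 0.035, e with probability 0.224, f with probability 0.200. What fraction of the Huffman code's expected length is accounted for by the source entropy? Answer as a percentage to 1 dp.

Entropy H = −Σ p log₂ p ≈ 2.3589 bits.
Huffman merges: 7/200+13/200→1/10; 1/10+1/5→3/10; 28/125+23/100→227/500; 123/500+3/10→273/500; 227/500+273/500→1. L = 12/5 ≈ 2.4000.
Efficiency = H/L = 2.3589/2.4000 = 98.3%.

98.3%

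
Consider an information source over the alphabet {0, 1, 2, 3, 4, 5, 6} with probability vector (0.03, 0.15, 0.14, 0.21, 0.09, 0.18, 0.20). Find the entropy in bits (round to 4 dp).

2.6546 bits

H = −Σ pᵢ log₂ pᵢ.
−0.03·log₂(0.03) = 0.1518
−0.15·log₂(0.15) = 0.4105
−0.14·log₂(0.14) = 0.3971
−0.21·log₂(0.21) = 0.4728
−0.09·log₂(0.09) = 0.3127
−0.18·log₂(0.18) = 0.4453
−0.20·log₂(0.20) = 0.4644
Sum ≈ 2.6546 → 2.6546 bits.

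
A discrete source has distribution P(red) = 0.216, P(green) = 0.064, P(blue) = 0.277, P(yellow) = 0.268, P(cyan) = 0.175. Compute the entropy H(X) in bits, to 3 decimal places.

2.194 bits

H = −Σ pᵢ log₂ pᵢ.
−0.216·log₂(0.216) = 0.4776
−0.064·log₂(0.064) = 0.2538
−0.277·log₂(0.277) = 0.5130
−0.268·log₂(0.268) = 0.5091
−0.175·log₂(0.175) = 0.4401
Sum ≈ 2.1935 → 2.194 bits.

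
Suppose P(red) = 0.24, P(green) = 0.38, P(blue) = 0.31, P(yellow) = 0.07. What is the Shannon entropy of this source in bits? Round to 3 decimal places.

H = −Σ pᵢ log₂ pᵢ.
−0.24·log₂(0.24) = 0.4941
−0.38·log₂(0.38) = 0.5305
−0.31·log₂(0.31) = 0.5238
−0.07·log₂(0.07) = 0.2686
Sum ≈ 1.8169 → 1.817 bits.

1.817 bits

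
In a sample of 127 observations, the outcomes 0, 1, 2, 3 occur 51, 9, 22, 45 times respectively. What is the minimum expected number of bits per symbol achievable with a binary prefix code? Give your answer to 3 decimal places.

1.843 bits/symbol

Probabilities are the counts divided by 127.
Repeatedly combine the two least-probable nodes; the expected code length is the sum of the merged weights.
merge 9/127 + 22/127 → 31/127
merge 31/127 + 45/127 → 76/127
merge 51/127 + 76/127 → 1
L = 31/127 + 76/127 + 1 = 234/127 ≈ 1.843 bits/symbol.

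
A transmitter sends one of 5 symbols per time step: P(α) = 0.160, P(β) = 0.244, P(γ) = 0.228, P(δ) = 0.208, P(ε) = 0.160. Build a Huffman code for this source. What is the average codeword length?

2.32 bits/symbol

Repeatedly combine the two least-probable nodes; the expected code length is the sum of the merged weights.
merge 4/25 + 4/25 → 8/25
merge 26/125 + 57/250 → 109/250
merge 61/250 + 8/25 → 141/250
merge 109/250 + 141/250 → 1
L = 8/25 + 109/250 + 141/250 + 1 = 58/25 = 2.32 bits/symbol.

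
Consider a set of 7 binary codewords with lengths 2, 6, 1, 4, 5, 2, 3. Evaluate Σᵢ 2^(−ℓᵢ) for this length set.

1.234375

With common denominator 2^6 = 64: Σ 2^(−ℓᵢ) = 16/64 + 1/64 + 32/64 + 4/64 + 2/64 + 16/64 + 8/64 = 79/64 = 1.234375.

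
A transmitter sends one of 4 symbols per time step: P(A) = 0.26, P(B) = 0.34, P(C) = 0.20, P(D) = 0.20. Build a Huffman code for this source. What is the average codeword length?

2 bits/symbol

Repeatedly combine the two least-probable nodes; the expected code length is the sum of the merged weights.
merge 1/5 + 1/5 → 2/5
merge 13/50 + 17/50 → 3/5
merge 2/5 + 3/5 → 1
L = 2/5 + 3/5 + 1 = 2 bits/symbol.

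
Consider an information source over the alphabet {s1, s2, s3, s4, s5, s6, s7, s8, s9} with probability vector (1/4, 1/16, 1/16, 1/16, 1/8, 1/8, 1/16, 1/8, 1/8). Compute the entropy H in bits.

Each probability is a power of 1/2, so log₂(1/p) is an integer.
H = Σ p·log₂(1/p) = 1/4·2 + 1/16·4 + 1/16·4 + 1/16·4 + 1/8·3 + 1/8·3 + 1/16·4 + 1/8·3 + 1/8·3 = 3 bits.

3 bits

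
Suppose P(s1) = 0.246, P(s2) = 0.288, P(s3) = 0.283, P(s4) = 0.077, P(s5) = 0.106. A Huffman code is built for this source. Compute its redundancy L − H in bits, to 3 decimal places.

0.025 bits

Entropy H = −Σ p log₂ p ≈ 2.1583 bits.
Huffman merges: 77/1000+53/500→183/1000; 183/1000+123/500→429/1000; 283/1000+36/125→571/1000; 429/1000+571/1000→1. L = 2183/1000 ≈ 2.1830.
L − H = 2.1830 − 2.1583 = 0.025 bits.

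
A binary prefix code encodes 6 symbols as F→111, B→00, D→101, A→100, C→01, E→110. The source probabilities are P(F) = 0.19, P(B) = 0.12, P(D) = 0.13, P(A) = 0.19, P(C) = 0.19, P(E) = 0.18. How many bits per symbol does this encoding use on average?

L̄ = Σ pᵢ·ℓᵢ = 0.19·3 + 0.12·2 + 0.13·3 + 0.19·3 + 0.19·2 + 0.18·3 = 2.69 bits/symbol.

2.69 bits/symbol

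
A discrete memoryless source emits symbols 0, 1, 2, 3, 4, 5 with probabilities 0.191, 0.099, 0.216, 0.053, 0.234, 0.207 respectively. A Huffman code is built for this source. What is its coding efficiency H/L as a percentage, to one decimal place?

Entropy H = −Σ p log₂ p ≈ 2.4493 bits.
Huffman merges: 53/1000+99/1000→19/125; 19/125+191/1000→343/1000; 207/1000+27/125→423/1000; 117/500+343/1000→577/1000; 423/1000+577/1000→1. L = 499/200 ≈ 2.4950.
Efficiency = H/L = 2.4493/2.4950 = 98.2%.

98.2%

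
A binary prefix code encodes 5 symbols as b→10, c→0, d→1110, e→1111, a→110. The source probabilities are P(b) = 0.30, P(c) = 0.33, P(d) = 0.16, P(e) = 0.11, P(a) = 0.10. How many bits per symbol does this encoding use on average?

L̄ = Σ pᵢ·ℓᵢ = 0.30·2 + 0.33·1 + 0.16·4 + 0.11·4 + 0.10·3 = 2.31 bits/symbol.

2.31 bits/symbol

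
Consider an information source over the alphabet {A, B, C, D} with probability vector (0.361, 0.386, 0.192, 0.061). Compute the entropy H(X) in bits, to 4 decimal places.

1.7640 bits

H = −Σ pᵢ log₂ pᵢ.
−0.361·log₂(0.361) = 0.5306
−0.386·log₂(0.386) = 0.5301
−0.192·log₂(0.192) = 0.4571
−0.061·log₂(0.061) = 0.2461
Sum ≈ 1.7640 → 1.7640 bits.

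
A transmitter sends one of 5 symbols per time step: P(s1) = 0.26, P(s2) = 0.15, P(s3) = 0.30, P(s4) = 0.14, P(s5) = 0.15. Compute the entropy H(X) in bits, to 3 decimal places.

2.245 bits

H = −Σ pᵢ log₂ pᵢ.
−0.26·log₂(0.26) = 0.5053
−0.15·log₂(0.15) = 0.4105
−0.30·log₂(0.30) = 0.5211
−0.14·log₂(0.14) = 0.3971
−0.15·log₂(0.15) = 0.4105
Sum ≈ 2.2446 → 2.245 bits.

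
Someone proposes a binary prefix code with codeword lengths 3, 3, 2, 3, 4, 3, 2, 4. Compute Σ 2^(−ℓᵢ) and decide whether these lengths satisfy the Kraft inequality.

1.125; no

With common denominator 2^4 = 16: Σ 2^(−ℓᵢ) = 2/16 + 2/16 + 4/16 + 2/16 + 1/16 + 2/16 + 4/16 + 1/16 = 18/16 = 1.125.
Kraft's inequality requires Σ ≤ 1; here Σ = 1.125 > 1, so no such prefix code exists.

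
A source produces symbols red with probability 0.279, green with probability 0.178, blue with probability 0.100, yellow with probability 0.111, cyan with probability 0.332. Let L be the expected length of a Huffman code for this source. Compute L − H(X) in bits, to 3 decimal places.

Entropy H = −Σ p log₂ p ≈ 2.1694 bits.
Huffman merges: 1/10+111/1000→211/1000; 89/500+211/1000→389/1000; 279/1000+83/250→611/1000; 389/1000+611/1000→1. L = 2211/1000 ≈ 2.2110.
L − H = 2.2110 − 2.1694 = 0.042 bits.

0.042 bits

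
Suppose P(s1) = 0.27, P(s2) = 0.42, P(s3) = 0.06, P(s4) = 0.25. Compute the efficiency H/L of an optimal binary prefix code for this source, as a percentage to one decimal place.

Entropy H = −Σ p log₂ p ≈ 1.7792 bits.
Huffman merges: 3/50+1/4→31/100; 27/100+31/100→29/50; 21/50+29/50→1. L = 189/100 ≈ 1.8900.
Efficiency = H/L = 1.7792/1.8900 = 94.1%.

94.1%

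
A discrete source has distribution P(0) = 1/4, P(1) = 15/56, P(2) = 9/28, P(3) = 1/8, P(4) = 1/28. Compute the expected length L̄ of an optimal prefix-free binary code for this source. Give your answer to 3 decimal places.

2.161 bits/symbol

Repeatedly combine the two least-probable nodes; the expected code length is the sum of the merged weights.
merge 1/28 + 1/8 → 9/56
merge 9/56 + 1/4 → 23/56
merge 15/56 + 9/28 → 33/56
merge 23/56 + 33/56 → 1
L = 9/56 + 23/56 + 33/56 + 1 = 121/56 ≈ 2.161 bits/symbol.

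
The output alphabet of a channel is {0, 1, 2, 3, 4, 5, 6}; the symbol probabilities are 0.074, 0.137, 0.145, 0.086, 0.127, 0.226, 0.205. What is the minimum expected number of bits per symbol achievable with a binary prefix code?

Repeatedly combine the two least-probable nodes; the expected code length is the sum of the merged weights.
merge 37/500 + 43/500 → 4/25
merge 127/1000 + 137/1000 → 33/125
merge 29/200 + 4/25 → 61/200
merge 41/200 + 113/500 → 431/1000
merge 33/125 + 61/200 → 569/1000
merge 431/1000 + 569/1000 → 1
L = 4/25 + 33/125 + 61/200 + 431/1000 + 569/1000 + 1 = 2729/1000 = 2.729 bits/symbol.

2.729 bits/symbol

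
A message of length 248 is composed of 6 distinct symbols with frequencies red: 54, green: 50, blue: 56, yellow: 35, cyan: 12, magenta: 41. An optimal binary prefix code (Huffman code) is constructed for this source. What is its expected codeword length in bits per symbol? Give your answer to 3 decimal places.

Probabilities are the counts divided by 248.
Repeatedly combine the two least-probable nodes; the expected code length is the sum of the merged weights.
merge 3/62 + 35/248 → 47/248
merge 41/248 + 47/248 → 11/31
merge 25/124 + 27/124 → 13/31
merge 7/31 + 11/31 → 18/31
merge 13/31 + 18/31 → 1
L = 47/248 + 11/31 + 13/31 + 18/31 + 1 = 631/248 ≈ 2.544 bits/symbol.

2.544 bits/symbol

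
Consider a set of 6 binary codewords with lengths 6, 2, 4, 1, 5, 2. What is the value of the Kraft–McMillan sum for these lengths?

With common denominator 2^6 = 64: Σ 2^(−ℓᵢ) = 1/64 + 16/64 + 4/64 + 32/64 + 2/64 + 16/64 = 71/64 = 1.109375.

1.109375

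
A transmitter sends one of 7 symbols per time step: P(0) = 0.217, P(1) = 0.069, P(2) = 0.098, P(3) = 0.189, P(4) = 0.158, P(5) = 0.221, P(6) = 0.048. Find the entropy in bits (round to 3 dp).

2.639 bits

H = −Σ pᵢ log₂ pᵢ.
−0.217·log₂(0.217) = 0.4783
−0.069·log₂(0.069) = 0.2662
−0.098·log₂(0.098) = 0.3284
−0.189·log₂(0.189) = 0.4543
−0.158·log₂(0.158) = 0.4206
−0.221·log₂(0.221) = 0.4813
−0.048·log₂(0.048) = 0.2103
Sum ≈ 2.6393 → 2.639 bits.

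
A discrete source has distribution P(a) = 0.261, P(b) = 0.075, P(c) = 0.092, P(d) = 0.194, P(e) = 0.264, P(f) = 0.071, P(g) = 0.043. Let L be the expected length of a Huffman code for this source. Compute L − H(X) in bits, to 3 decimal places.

0.027 bits

Entropy H = −Σ p log₂ p ≈ 2.5351 bits.
Huffman merges: 43/1000+71/1000→57/500; 3/40+23/250→167/1000; 57/500+167/1000→281/1000; 97/500+261/1000→91/200; 33/125+281/1000→109/200; 91/200+109/200→1. L = 1281/500 ≈ 2.5620.
L − H = 2.5620 − 2.5351 = 0.027 bits.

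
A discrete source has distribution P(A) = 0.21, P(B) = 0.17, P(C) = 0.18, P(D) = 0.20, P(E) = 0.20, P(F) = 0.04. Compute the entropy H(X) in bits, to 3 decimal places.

2.467 bits

H = −Σ pᵢ log₂ pᵢ.
−0.21·log₂(0.21) = 0.4728
−0.17·log₂(0.17) = 0.4346
−0.18·log₂(0.18) = 0.4453
−0.20·log₂(0.20) = 0.4644
−0.20·log₂(0.20) = 0.4644
−0.04·log₂(0.04) = 0.1858
Sum ≈ 2.4672 → 2.467 bits.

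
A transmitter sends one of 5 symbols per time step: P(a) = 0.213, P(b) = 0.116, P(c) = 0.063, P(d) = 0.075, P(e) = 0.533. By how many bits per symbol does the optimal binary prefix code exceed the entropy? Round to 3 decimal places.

Entropy H = −Σ p log₂ p ≈ 1.8511 bits.
Huffman merges: 63/1000+3/40→69/500; 29/250+69/500→127/500; 213/1000+127/500→467/1000; 467/1000+533/1000→1. L = 1859/1000 ≈ 1.8590.
L − H = 1.8590 − 1.8511 = 0.008 bits.

0.008 bits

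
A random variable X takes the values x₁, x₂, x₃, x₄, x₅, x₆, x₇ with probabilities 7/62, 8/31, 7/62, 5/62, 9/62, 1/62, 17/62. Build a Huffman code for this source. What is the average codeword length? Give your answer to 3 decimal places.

Repeatedly combine the two least-probable nodes; the expected code length is the sum of the merged weights.
merge 1/62 + 5/62 → 3/31
merge 3/31 + 7/62 → 13/62
merge 7/62 + 9/62 → 8/31
merge 13/62 + 8/31 → 29/62
merge 8/31 + 17/62 → 33/62
merge 29/62 + 33/62 → 1
L = 3/31 + 13/62 + 8/31 + 29/62 + 33/62 + 1 = 159/62 ≈ 2.565 bits/symbol.

2.565 bits/symbol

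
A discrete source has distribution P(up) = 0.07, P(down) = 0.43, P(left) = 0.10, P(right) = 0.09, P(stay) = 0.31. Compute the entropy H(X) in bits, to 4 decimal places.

H = −Σ pᵢ log₂ pᵢ.
−0.07·log₂(0.07) = 0.2686
−0.43·log₂(0.43) = 0.5236
−0.10·log₂(0.10) = 0.3322
−0.09·log₂(0.09) = 0.3127
−0.31·log₂(0.31) = 0.5238
Sum ≈ 1.9608 → 1.9608 bits.

1.9608 bits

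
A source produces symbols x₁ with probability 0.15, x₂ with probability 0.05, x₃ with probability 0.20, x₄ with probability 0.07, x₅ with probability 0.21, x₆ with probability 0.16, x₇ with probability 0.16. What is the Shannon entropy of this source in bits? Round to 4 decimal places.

2.6784 bits

H = −Σ pᵢ log₂ pᵢ.
−0.15·log₂(0.15) = 0.4105
−0.05·log₂(0.05) = 0.2161
−0.20·log₂(0.20) = 0.4644
−0.07·log₂(0.07) = 0.2686
−0.21·log₂(0.21) = 0.4728
−0.16·log₂(0.16) = 0.4230
−0.16·log₂(0.16) = 0.4230
Sum ≈ 2.6784 → 2.6784 bits.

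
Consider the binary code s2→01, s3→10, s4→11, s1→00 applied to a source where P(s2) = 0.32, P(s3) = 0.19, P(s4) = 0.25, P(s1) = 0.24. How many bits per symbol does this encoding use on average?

2 bits/symbol

L̄ = Σ pᵢ·ℓᵢ = 0.32·2 + 0.19·2 + 0.25·2 + 0.24·2 = 2 bits/symbol.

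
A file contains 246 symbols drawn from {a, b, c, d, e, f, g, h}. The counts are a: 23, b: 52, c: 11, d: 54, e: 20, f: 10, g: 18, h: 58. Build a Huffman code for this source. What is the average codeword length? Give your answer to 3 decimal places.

Probabilities are the counts divided by 246.
Repeatedly combine the two least-probable nodes; the expected code length is the sum of the merged weights.
merge 5/123 + 11/246 → 7/82
merge 3/41 + 10/123 → 19/123
merge 7/82 + 23/246 → 22/123
merge 19/123 + 22/123 → 1/3
merge 26/123 + 9/41 → 53/123
merge 29/123 + 1/3 → 70/123
merge 53/123 + 70/123 → 1
L = 7/82 + 19/123 + 22/123 + 1/3 + 53/123 + 70/123 + 1 = 677/246 ≈ 2.752 bits/symbol.

2.752 bits/symbol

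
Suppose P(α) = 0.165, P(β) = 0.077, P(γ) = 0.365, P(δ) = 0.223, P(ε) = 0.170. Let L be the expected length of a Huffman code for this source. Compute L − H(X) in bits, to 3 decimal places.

Entropy H = −Σ p log₂ p ≈ 2.1618 bits.
Huffman merges: 77/1000+33/200→121/500; 17/100+223/1000→393/1000; 121/500+73/200→607/1000; 393/1000+607/1000→1. L = 1121/500 ≈ 2.2420.
L − H = 2.2420 − 2.1618 = 0.080 bits.

0.080 bits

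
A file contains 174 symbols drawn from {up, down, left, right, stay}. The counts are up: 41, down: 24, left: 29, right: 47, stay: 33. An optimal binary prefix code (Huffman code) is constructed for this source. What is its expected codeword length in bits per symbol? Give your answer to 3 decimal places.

2.305 bits/symbol

Probabilities are the counts divided by 174.
Repeatedly combine the two least-probable nodes; the expected code length is the sum of the merged weights.
merge 4/29 + 1/6 → 53/174
merge 11/58 + 41/174 → 37/87
merge 47/174 + 53/174 → 50/87
merge 37/87 + 50/87 → 1
L = 53/174 + 37/87 + 50/87 + 1 = 401/174 ≈ 2.305 bits/symbol.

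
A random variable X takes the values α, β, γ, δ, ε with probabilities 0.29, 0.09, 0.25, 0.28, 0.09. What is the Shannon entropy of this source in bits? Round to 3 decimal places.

H = −Σ pᵢ log₂ pᵢ.
−0.29·log₂(0.29) = 0.5179
−0.09·log₂(0.09) = 0.3127
−0.25·log₂(0.25) = 0.5000
−0.28·log₂(0.28) = 0.5142
−0.09·log₂(0.09) = 0.3127
Sum ≈ 2.1574 → 2.157 bits.

2.157 bits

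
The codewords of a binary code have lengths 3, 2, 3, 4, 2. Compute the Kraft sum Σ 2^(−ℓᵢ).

0.8125

With common denominator 2^4 = 16: Σ 2^(−ℓᵢ) = 2/16 + 4/16 + 2/16 + 1/16 + 4/16 = 13/16 = 0.8125.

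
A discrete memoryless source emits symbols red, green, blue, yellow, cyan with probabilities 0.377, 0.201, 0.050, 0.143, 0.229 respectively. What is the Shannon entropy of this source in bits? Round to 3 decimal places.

2.100 bits

H = −Σ pᵢ log₂ pᵢ.
−0.377·log₂(0.377) = 0.5306
−0.201·log₂(0.201) = 0.4653
−0.050·log₂(0.050) = 0.2161
−0.143·log₂(0.143) = 0.4012
−0.229·log₂(0.229) = 0.4870
Sum ≈ 2.1002 → 2.100 bits.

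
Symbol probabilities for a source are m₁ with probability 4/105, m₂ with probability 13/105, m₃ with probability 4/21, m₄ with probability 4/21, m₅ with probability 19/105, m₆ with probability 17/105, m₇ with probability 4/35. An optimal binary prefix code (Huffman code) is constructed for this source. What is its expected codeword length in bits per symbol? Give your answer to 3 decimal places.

Repeatedly combine the two least-probable nodes; the expected code length is the sum of the merged weights.
merge 4/105 + 4/35 → 16/105
merge 13/105 + 16/105 → 29/105
merge 17/105 + 19/105 → 12/35
merge 4/21 + 4/21 → 8/21
merge 29/105 + 12/35 → 13/21
merge 8/21 + 13/21 → 1
L = 16/105 + 29/105 + 12/35 + 8/21 + 13/21 + 1 = 97/35 ≈ 2.771 bits/symbol.

2.771 bits/symbol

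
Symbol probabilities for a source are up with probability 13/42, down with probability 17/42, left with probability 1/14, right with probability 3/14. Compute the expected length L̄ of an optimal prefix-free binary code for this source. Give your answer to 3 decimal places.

1.881 bits/symbol

Repeatedly combine the two least-probable nodes; the expected code length is the sum of the merged weights.
merge 1/14 + 3/14 → 2/7
merge 2/7 + 13/42 → 25/42
merge 17/42 + 25/42 → 1
L = 2/7 + 25/42 + 1 = 79/42 ≈ 1.881 bits/symbol.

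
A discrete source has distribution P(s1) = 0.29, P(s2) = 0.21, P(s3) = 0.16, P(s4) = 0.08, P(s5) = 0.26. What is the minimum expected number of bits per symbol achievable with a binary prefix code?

Repeatedly combine the two least-probable nodes; the expected code length is the sum of the merged weights.
merge 2/25 + 4/25 → 6/25
merge 21/100 + 6/25 → 9/20
merge 13/50 + 29/100 → 11/20
merge 9/20 + 11/20 → 1
L = 6/25 + 9/20 + 11/20 + 1 = 56/25 = 2.24 bits/symbol.

2.24 bits/symbol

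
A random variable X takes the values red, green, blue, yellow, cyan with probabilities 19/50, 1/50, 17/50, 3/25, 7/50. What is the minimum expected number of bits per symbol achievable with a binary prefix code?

2.04 bits/symbol

Repeatedly combine the two least-probable nodes; the expected code length is the sum of the merged weights.
merge 1/50 + 3/25 → 7/50
merge 7/50 + 7/50 → 7/25
merge 7/25 + 17/50 → 31/50
merge 19/50 + 31/50 → 1
L = 7/50 + 7/25 + 31/50 + 1 = 51/25 = 2.04 bits/symbol.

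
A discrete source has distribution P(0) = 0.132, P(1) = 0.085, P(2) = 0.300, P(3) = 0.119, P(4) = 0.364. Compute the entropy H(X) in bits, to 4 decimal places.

H = −Σ pᵢ log₂ pᵢ.
−0.132·log₂(0.132) = 0.3856
−0.085·log₂(0.085) = 0.3023
−0.300·log₂(0.300) = 0.5211
−0.119·log₂(0.119) = 0.3654
−0.364·log₂(0.364) = 0.5307
Sum ≈ 2.1052 → 2.1052 bits.

2.1052 bits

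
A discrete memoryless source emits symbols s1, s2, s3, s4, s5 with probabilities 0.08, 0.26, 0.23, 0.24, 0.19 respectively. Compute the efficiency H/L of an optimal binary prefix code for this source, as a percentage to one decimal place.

Entropy H = −Σ p log₂ p ≈ 2.2338 bits.
Huffman merges: 2/25+19/100→27/100; 23/100+6/25→47/100; 13/50+27/100→53/100; 47/100+53/100→1. L = 227/100 ≈ 2.2700.
Efficiency = H/L = 2.2338/2.2700 = 98.4%.

98.4%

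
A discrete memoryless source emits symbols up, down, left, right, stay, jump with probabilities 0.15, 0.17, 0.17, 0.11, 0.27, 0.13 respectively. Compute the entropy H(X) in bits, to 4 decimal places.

2.5227 bits

H = −Σ pᵢ log₂ pᵢ.
−0.15·log₂(0.15) = 0.4105
−0.17·log₂(0.17) = 0.4346
−0.17·log₂(0.17) = 0.4346
−0.11·log₂(0.11) = 0.3503
−0.27·log₂(0.27) = 0.5100
−0.13·log₂(0.13) = 0.3826
Sum ≈ 2.5227 → 2.5227 bits.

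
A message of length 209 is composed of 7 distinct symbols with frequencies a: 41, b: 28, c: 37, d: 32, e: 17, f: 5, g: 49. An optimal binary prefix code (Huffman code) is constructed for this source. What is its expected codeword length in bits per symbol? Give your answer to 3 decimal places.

2.675 bits/symbol

Probabilities are the counts divided by 209.
Repeatedly combine the two least-probable nodes; the expected code length is the sum of the merged weights.
merge 5/209 + 17/209 → 2/19
merge 2/19 + 28/209 → 50/209
merge 32/209 + 37/209 → 69/209
merge 41/209 + 49/209 → 90/209
merge 50/209 + 69/209 → 119/209
merge 90/209 + 119/209 → 1
L = 2/19 + 50/209 + 69/209 + 90/209 + 119/209 + 1 = 559/209 ≈ 2.675 bits/symbol.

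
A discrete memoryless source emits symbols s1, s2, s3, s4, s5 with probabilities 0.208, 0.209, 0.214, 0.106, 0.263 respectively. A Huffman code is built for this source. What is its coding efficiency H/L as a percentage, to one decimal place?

Entropy H = −Σ p log₂ p ≈ 2.2692 bits.
Huffman merges: 53/500+26/125→157/500; 209/1000+107/500→423/1000; 263/1000+157/500→577/1000; 423/1000+577/1000→1. L = 1157/500 ≈ 2.3140.
Efficiency = H/L = 2.2692/2.3140 = 98.1%.

98.1%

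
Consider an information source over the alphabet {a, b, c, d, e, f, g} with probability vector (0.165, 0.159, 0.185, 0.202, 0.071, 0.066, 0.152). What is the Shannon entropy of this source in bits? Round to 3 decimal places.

2.710 bits

H = −Σ pᵢ log₂ pᵢ.
−0.165·log₂(0.165) = 0.4289
−0.159·log₂(0.159) = 0.4218
−0.185·log₂(0.185) = 0.4504
−0.202·log₂(0.202) = 0.4661
−0.071·log₂(0.071) = 0.2709
−0.066·log₂(0.066) = 0.2588
−0.152·log₂(0.152) = 0.4131
Sum ≈ 2.7101 → 2.710 bits.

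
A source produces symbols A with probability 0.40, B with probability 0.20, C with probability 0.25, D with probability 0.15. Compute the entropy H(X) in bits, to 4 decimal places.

1.9037 bits

H = −Σ pᵢ log₂ pᵢ.
−0.40·log₂(0.40) = 0.5288
−0.20·log₂(0.20) = 0.4644
−0.25·log₂(0.25) = 0.5000
−0.15·log₂(0.15) = 0.4105
Sum ≈ 1.9037 → 1.9037 bits.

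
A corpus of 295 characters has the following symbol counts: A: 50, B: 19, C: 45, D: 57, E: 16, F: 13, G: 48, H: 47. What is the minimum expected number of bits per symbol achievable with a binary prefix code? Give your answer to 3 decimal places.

2.898 bits/symbol

Probabilities are the counts divided by 295.
Repeatedly combine the two least-probable nodes; the expected code length is the sum of the merged weights.
merge 13/295 + 16/295 → 29/295
merge 19/295 + 29/295 → 48/295
merge 9/59 + 47/295 → 92/295
merge 48/295 + 48/295 → 96/295
merge 10/59 + 57/295 → 107/295
merge 92/295 + 96/295 → 188/295
merge 107/295 + 188/295 → 1
L = 29/295 + 48/295 + 92/295 + 96/295 + 107/295 + 188/295 + 1 = 171/59 ≈ 2.898 bits/symbol.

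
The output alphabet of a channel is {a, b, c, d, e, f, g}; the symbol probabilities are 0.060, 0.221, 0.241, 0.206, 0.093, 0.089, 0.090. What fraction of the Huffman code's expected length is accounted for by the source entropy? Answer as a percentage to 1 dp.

98.8%

Entropy H = −Σ p log₂ p ≈ 2.6311 bits.
Huffman merges: 3/50+89/1000→149/1000; 9/100+93/1000→183/1000; 149/1000+183/1000→83/250; 103/500+221/1000→427/1000; 241/1000+83/250→573/1000; 427/1000+573/1000→1. L = 333/125 ≈ 2.6640.
Efficiency = H/L = 2.6311/2.6640 = 98.8%.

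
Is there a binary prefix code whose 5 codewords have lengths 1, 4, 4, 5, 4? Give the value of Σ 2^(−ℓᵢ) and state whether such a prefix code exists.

0.71875; yes

With common denominator 2^5 = 32: Σ 2^(−ℓᵢ) = 16/32 + 2/32 + 2/32 + 1/32 + 2/32 = 23/32 = 0.71875.
Kraft's inequality requires Σ ≤ 1; here Σ = 0.71875 ≤ 1, so such a prefix code exists.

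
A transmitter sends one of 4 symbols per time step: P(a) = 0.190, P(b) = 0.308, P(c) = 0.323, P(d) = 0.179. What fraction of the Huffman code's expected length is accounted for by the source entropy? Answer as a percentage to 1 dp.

97.5%

Entropy H = −Σ p log₂ p ≈ 1.9494 bits.
Huffman merges: 179/1000+19/100→369/1000; 77/250+323/1000→631/1000; 369/1000+631/1000→1. L = 2 ≈ 2.0000.
Efficiency = H/L = 1.9494/2.0000 = 97.5%.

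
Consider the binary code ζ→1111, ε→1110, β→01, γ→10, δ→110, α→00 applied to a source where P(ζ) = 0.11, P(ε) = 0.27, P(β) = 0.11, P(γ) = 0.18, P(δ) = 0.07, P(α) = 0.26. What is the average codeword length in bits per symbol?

2.83 bits/symbol

L̄ = Σ pᵢ·ℓᵢ = 0.11·4 + 0.27·4 + 0.11·2 + 0.18·2 + 0.07·3 + 0.26·2 = 2.83 bits/symbol.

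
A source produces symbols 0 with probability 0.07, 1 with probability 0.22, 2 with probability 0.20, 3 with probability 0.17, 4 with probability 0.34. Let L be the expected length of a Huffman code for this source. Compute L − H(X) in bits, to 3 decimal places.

0.063 bits

Entropy H = −Σ p log₂ p ≈ 2.1773 bits.
Huffman merges: 7/100+17/100→6/25; 1/5+11/50→21/50; 6/25+17/50→29/50; 21/50+29/50→1. L = 56/25 ≈ 2.2400.
L − H = 2.2400 − 2.1773 = 0.063 bits.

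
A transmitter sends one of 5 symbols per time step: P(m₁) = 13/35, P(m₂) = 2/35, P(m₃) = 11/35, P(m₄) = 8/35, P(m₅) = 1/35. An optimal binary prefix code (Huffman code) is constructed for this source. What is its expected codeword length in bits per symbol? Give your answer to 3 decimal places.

2.029 bits/symbol

Repeatedly combine the two least-probable nodes; the expected code length is the sum of the merged weights.
merge 1/35 + 2/35 → 3/35
merge 3/35 + 8/35 → 11/35
merge 11/35 + 11/35 → 22/35
merge 13/35 + 22/35 → 1
L = 3/35 + 11/35 + 22/35 + 1 = 71/35 ≈ 2.029 bits/symbol.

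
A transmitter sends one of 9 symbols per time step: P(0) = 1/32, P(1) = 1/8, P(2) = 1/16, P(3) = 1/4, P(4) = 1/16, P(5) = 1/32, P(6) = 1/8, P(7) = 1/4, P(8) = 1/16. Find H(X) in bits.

Each probability is a power of 1/2, so log₂(1/p) is an integer.
H = Σ p·log₂(1/p) = 1/32·5 + 1/8·3 + 1/16·4 + 1/4·2 + 1/16·4 + 1/32·5 + 1/8·3 + 1/4·2 + 1/16·4 = 2.8125 bits.

2.8125 bits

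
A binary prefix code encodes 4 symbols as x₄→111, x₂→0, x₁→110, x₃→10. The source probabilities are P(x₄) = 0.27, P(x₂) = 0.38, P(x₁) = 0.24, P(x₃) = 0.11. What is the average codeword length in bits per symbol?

2.13 bits/symbol

L̄ = Σ pᵢ·ℓᵢ = 0.27·3 + 0.38·1 + 0.24·3 + 0.11·2 = 2.13 bits/symbol.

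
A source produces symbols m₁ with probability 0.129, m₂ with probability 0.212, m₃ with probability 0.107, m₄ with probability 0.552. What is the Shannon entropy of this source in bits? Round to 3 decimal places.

H = −Σ pᵢ log₂ pᵢ.
−0.129·log₂(0.129) = 0.3811
−0.212·log₂(0.212) = 0.4744
−0.107·log₂(0.107) = 0.3450
−0.552·log₂(0.552) = 0.4732
Sum ≈ 1.6738 → 1.674 bits.

1.674 bits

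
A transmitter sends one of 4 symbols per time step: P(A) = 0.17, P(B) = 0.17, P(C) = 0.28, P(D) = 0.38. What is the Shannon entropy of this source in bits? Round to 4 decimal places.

1.9138 bits

H = −Σ pᵢ log₂ pᵢ.
−0.17·log₂(0.17) = 0.4346
−0.17·log₂(0.17) = 0.4346
−0.28·log₂(0.28) = 0.5142
−0.38·log₂(0.38) = 0.5305
Sum ≈ 1.9138 → 1.9138 bits.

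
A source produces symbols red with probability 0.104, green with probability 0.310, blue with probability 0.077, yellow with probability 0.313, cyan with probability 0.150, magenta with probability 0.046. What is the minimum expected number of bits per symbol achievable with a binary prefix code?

2.35 bits/symbol

Repeatedly combine the two least-probable nodes; the expected code length is the sum of the merged weights.
merge 23/500 + 77/1000 → 123/1000
merge 13/125 + 123/1000 → 227/1000
merge 3/20 + 227/1000 → 377/1000
merge 31/100 + 313/1000 → 623/1000
merge 377/1000 + 623/1000 → 1
L = 123/1000 + 227/1000 + 377/1000 + 623/1000 + 1 = 47/20 = 2.35 bits/symbol.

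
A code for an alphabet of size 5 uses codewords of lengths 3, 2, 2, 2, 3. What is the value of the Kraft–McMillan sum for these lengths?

With common denominator 2^3 = 8: Σ 2^(−ℓᵢ) = 1/8 + 2/8 + 2/8 + 2/8 + 1/8 = 8/8 = 1.

1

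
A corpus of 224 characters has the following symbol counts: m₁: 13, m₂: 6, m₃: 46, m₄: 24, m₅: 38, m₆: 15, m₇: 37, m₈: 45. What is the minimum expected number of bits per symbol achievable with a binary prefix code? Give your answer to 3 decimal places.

Probabilities are the counts divided by 224.
Repeatedly combine the two least-probable nodes; the expected code length is the sum of the merged weights.
merge 3/112 + 13/224 → 19/224
merge 15/224 + 19/224 → 17/112
merge 3/28 + 17/112 → 29/112
merge 37/224 + 19/112 → 75/224
merge 45/224 + 23/112 → 13/32
merge 29/112 + 75/224 → 19/32
merge 13/32 + 19/32 → 1
L = 19/224 + 17/112 + 29/112 + 75/224 + 13/32 + 19/32 + 1 = 317/112 ≈ 2.830 bits/symbol.

2.830 bits/symbol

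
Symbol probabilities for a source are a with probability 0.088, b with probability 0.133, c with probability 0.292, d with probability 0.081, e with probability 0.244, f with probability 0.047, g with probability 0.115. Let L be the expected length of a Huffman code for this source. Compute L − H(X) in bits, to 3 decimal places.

Entropy H = −Σ p log₂ p ≈ 2.5706 bits.
Huffman merges: 47/1000+81/1000→16/125; 11/125+23/200→203/1000; 16/125+133/1000→261/1000; 203/1000+61/250→447/1000; 261/1000+73/250→553/1000; 447/1000+553/1000→1. L = 324/125 ≈ 2.5920.
L − H = 2.5920 − 2.5706 = 0.021 bits.

0.021 bits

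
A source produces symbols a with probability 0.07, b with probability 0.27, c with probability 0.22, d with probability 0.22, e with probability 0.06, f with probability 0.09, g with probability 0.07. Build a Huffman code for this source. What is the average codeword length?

2.58 bits/symbol

Repeatedly combine the two least-probable nodes; the expected code length is the sum of the merged weights.
merge 3/50 + 7/100 → 13/100
merge 7/100 + 9/100 → 4/25
merge 13/100 + 4/25 → 29/100
merge 11/50 + 11/50 → 11/25
merge 27/100 + 29/100 → 14/25
merge 11/25 + 14/25 → 1
L = 13/100 + 4/25 + 29/100 + 11/25 + 14/25 + 1 = 129/50 = 2.58 bits/symbol.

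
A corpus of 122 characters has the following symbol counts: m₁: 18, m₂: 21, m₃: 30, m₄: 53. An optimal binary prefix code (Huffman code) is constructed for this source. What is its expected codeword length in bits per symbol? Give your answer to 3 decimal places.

1.885 bits/symbol

Probabilities are the counts divided by 122.
Repeatedly combine the two least-probable nodes; the expected code length is the sum of the merged weights.
merge 9/61 + 21/122 → 39/122
merge 15/61 + 39/122 → 69/122
merge 53/122 + 69/122 → 1
L = 39/122 + 69/122 + 1 = 115/61 ≈ 1.885 bits/symbol.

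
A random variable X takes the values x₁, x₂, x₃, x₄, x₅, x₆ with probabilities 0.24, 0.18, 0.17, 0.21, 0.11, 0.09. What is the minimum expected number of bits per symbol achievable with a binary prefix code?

2.55 bits/symbol

Repeatedly combine the two least-probable nodes; the expected code length is the sum of the merged weights.
merge 9/100 + 11/100 → 1/5
merge 17/100 + 9/50 → 7/20
merge 1/5 + 21/100 → 41/100
merge 6/25 + 7/20 → 59/100
merge 41/100 + 59/100 → 1
L = 1/5 + 7/20 + 41/100 + 59/100 + 1 = 51/20 = 2.55 bits/symbol.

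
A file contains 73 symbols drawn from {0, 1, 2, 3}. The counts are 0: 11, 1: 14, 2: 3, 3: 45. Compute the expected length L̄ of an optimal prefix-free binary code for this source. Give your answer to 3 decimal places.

1.575 bits/symbol

Probabilities are the counts divided by 73.
Repeatedly combine the two least-probable nodes; the expected code length is the sum of the merged weights.
merge 3/73 + 11/73 → 14/73
merge 14/73 + 14/73 → 28/73
merge 28/73 + 45/73 → 1
L = 14/73 + 28/73 + 1 = 115/73 ≈ 1.575 bits/symbol.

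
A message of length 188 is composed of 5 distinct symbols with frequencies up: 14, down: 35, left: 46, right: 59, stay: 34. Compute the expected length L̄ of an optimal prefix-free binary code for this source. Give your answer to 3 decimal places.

Probabilities are the counts divided by 188.
Repeatedly combine the two least-probable nodes; the expected code length is the sum of the merged weights.
merge 7/94 + 17/94 → 12/47
merge 35/188 + 23/94 → 81/188
merge 12/47 + 59/188 → 107/188
merge 81/188 + 107/188 → 1
L = 12/47 + 81/188 + 107/188 + 1 = 106/47 ≈ 2.255 bits/symbol.

2.255 bits/symbol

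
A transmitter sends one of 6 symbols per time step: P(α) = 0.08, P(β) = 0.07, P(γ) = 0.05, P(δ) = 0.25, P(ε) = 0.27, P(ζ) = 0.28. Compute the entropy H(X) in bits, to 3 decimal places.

2.300 bits

H = −Σ pᵢ log₂ pᵢ.
−0.08·log₂(0.08) = 0.2915
−0.07·log₂(0.07) = 0.2686
−0.05·log₂(0.05) = 0.2161
−0.25·log₂(0.25) = 0.5000
−0.27·log₂(0.27) = 0.5100
−0.28·log₂(0.28) = 0.5142
Sum ≈ 2.3004 → 2.300 bits.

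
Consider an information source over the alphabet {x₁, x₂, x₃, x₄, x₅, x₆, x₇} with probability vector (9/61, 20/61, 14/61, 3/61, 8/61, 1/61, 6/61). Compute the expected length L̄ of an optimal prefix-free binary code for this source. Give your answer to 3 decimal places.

2.508 bits/symbol

Repeatedly combine the two least-probable nodes; the expected code length is the sum of the merged weights.
merge 1/61 + 3/61 → 4/61
merge 4/61 + 6/61 → 10/61
merge 8/61 + 9/61 → 17/61
merge 10/61 + 14/61 → 24/61
merge 17/61 + 20/61 → 37/61
merge 24/61 + 37/61 → 1
L = 4/61 + 10/61 + 17/61 + 24/61 + 37/61 + 1 = 153/61 ≈ 2.508 bits/symbol.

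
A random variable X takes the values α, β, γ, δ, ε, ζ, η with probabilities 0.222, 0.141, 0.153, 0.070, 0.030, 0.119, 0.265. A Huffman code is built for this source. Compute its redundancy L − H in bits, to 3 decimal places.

0.025 bits

Entropy H = −Σ p log₂ p ≈ 2.5884 bits.
Huffman merges: 3/100+7/100→1/10; 1/10+119/1000→219/1000; 141/1000+153/1000→147/500; 219/1000+111/500→441/1000; 53/200+147/500→559/1000; 441/1000+559/1000→1. L = 2613/1000 ≈ 2.6130.
L − H = 2.6130 − 2.5884 = 0.025 bits.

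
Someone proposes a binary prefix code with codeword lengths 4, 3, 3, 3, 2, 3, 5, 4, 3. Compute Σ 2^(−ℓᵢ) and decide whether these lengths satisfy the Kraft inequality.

1.03125; no

With common denominator 2^5 = 32: Σ 2^(−ℓᵢ) = 2/32 + 4/32 + 4/32 + 4/32 + 8/32 + 4/32 + 1/32 + 2/32 + 4/32 = 33/32 = 1.03125.
Kraft's inequality requires Σ ≤ 1; here Σ = 1.03125 > 1, so no such prefix code exists.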